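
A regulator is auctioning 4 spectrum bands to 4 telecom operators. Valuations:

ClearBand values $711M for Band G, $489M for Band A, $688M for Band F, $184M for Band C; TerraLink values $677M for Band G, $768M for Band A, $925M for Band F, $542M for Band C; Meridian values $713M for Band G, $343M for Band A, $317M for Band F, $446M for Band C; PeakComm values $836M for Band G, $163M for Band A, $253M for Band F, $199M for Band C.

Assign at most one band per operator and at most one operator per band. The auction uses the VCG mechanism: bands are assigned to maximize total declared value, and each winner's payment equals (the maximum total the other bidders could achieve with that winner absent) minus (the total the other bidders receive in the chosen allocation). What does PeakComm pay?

PeakComm pays $267M.

Efficient allocation: ClearBand→Band F ($688M), TerraLink→Band A ($768M), Meridian→Band C ($446M), PeakComm→Band G ($836M); total welfare W = $2738M.
PeakComm receives Band G at value $836M, so the others get W − 836 = $1902M.
Without PeakComm: best allocation of the remaining 3 bidders over all 4 bands is ClearBand→Band F ($688M), TerraLink→Band A ($768M), Meridian→Band G ($713M), total $2169M.
VCG payment = (others' best without PeakComm) − (others' welfare with PeakComm) = 2169 − 1902 = $267M.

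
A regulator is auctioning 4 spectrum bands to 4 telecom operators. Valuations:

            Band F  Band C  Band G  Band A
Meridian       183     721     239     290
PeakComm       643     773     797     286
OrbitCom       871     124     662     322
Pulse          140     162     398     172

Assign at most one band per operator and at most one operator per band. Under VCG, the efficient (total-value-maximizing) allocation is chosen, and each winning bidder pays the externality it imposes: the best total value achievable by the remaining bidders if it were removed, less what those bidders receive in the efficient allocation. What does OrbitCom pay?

Efficient allocation: Meridian→Band C ($721M), PeakComm→Band G ($797M), OrbitCom→Band F ($871M), Pulse→Band A ($172M); total welfare W = $2561M.
OrbitCom receives Band F at value $871M, so the others get W − 871 = $1690M.
Without OrbitCom: best allocation of the remaining 3 bidders over all 4 bands is Meridian→Band C ($721M), PeakComm→Band F ($643M), Pulse→Band G ($398M), total $1762M.
VCG payment = (others' best without OrbitCom) − (others' welfare with OrbitCom) = 1762 − 1690 = $72M.

OrbitCom pays $72M.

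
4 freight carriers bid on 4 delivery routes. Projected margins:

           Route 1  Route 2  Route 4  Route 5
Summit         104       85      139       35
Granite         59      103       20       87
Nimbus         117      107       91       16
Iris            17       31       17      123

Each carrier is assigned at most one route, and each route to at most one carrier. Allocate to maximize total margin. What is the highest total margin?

This is a one-to-one assignment (maximum-weight bipartite matching).
Optimal: Summit→Route 4 ($139k), Granite→Route 2 ($103k), Nimbus→Route 1 ($117k), Iris→Route 5 ($123k) — total 139+103+117+123 = $482k.
Checked against all permutations: $482k is optimal.

Maximum total: $482k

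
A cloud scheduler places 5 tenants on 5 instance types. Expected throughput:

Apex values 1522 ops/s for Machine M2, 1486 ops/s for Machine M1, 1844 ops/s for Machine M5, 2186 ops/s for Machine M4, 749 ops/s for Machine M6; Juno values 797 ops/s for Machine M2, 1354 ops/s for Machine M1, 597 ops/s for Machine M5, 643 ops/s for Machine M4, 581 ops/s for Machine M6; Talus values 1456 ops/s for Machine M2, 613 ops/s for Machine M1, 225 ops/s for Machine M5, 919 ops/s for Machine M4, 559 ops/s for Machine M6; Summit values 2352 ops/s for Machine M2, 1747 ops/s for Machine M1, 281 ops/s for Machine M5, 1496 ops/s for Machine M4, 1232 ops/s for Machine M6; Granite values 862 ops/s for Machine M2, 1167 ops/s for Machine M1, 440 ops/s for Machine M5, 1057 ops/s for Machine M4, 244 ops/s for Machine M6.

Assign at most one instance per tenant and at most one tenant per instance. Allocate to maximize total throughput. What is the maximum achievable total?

Optimal: Apex→Machine M5 (1844 ops/s), Juno→Machine M1 (1354 ops/s), Talus→Machine M6 (559 ops/s), Summit→Machine M2 (2352 ops/s), Granite→Machine M4 (1057 ops/s) — total 1844+1354+559+2352+1057 = 7166 ops/s.
Row-greedy (each tenant in turn takes its best remaining instance) gives 6668 ops/s, worse by 498.
Next-best assignment: Apex→Machine M5, Juno→Machine M1, Talus→Machine M2, Summit→Machine M6, Granite→Machine M4 = 6943 ops/s.
Swapping Summit↔Talus (Summit→Machine M6 1232 ops/s, Talus→Machine M2 1456 ops/s) loses 223.
No other one-to-one assignment exceeds 7166 ops/s.

Max total: 7166 ops/s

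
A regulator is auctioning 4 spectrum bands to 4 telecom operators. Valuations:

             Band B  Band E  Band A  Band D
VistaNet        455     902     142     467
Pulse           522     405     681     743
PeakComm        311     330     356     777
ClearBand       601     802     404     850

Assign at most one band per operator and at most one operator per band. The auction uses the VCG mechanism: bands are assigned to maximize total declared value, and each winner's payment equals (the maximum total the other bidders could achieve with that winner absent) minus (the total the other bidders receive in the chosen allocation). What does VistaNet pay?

VistaNet pays $201M.

Efficient allocation: VistaNet→Band E ($902M), Pulse→Band A ($681M), PeakComm→Band D ($777M), ClearBand→Band B ($601M); total welfare W = $2961M.
VistaNet receives Band E at value $902M, so the others get W − 902 = $2059M.
Without VistaNet: best allocation of the remaining 3 bidders over all 4 bands is Pulse→Band A ($681M), PeakComm→Band D ($777M), ClearBand→Band E ($802M), total $2260M.
VCG payment = (others' best without VistaNet) − (others' welfare with VistaNet) = 2260 − 2059 = $201M.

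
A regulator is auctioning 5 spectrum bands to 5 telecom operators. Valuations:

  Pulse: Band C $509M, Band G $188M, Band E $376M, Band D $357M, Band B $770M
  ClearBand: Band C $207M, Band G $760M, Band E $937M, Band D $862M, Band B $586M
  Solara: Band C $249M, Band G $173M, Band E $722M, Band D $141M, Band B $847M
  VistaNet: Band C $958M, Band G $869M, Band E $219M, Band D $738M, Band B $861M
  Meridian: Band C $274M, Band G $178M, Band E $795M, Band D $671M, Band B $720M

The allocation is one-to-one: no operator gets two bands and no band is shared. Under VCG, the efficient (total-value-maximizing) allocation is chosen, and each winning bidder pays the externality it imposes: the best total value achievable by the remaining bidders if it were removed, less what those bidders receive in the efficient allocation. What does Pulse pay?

Pulse pays $89M.

Efficient allocation: Pulse→Band C ($509M), ClearBand→Band D ($862M), Solara→Band B ($847M), VistaNet→Band G ($869M), Meridian→Band E ($795M); total welfare W = $3882M.
Pulse receives Band C at value $509M, so the others get W − 509 = $3373M.
Without Pulse: best allocation of the remaining 4 bidders over all 5 bands is ClearBand→Band D ($862M), Solara→Band B ($847M), VistaNet→Band C ($958M), Meridian→Band E ($795M), total $3462M.
VCG payment = (others' best without Pulse) − (others' welfare with Pulse) = 3462 − 3373 = $89M.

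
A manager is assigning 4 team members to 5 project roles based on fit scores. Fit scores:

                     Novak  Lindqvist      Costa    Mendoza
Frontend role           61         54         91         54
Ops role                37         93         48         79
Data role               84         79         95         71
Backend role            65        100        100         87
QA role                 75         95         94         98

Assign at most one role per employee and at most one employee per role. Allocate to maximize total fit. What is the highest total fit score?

Optimal: Novak→Data role (84 pts), Lindqvist→Ops role (93 pts), Costa→Backend role (100 pts), Mendoza→QA role (98 pts) — total 84+93+100+98 = 375 pts.
Max-entry greedy (repeatedly take the single best remaining cell) gives 354 pts, worse by 21.
Swapping Mendoza↔Lindqvist (Mendoza→Ops role 79 pts, Lindqvist→QA role 95 pts) loses 17.

Max total: 375 pts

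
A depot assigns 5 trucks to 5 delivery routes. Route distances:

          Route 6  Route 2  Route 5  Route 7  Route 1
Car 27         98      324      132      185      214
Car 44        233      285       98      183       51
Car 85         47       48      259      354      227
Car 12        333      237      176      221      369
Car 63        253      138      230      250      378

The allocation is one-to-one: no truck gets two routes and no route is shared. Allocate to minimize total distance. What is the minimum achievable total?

Optimal: Car 27→Route 5 (132 km), Car 44→Route 1 (51 km), Car 85→Route 6 (47 km), Car 12→Route 7 (221 km), Car 63→Route 2 (138 km) — total 132+51+47+221+138 = 589 km.
Column-greedy (each route in turn goes to its cheapest remaining truck) gives 837 km, worse by 248.
Next-best assignment: Car 27→Route 7, Car 44→Route 1, Car 85→Route 6, Car 12→Route 5, Car 63→Route 2 = 597 km.

Min total: 589 km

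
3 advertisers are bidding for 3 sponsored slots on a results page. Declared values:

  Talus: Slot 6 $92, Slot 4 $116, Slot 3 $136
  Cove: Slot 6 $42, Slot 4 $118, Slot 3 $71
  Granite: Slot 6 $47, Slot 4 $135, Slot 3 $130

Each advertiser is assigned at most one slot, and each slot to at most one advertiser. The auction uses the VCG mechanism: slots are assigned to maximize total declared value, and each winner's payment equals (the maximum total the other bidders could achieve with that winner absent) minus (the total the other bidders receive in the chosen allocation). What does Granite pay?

Efficient allocation: Talus→Slot 6 ($92), Cove→Slot 4 ($118), Granite→Slot 3 ($130); total welfare W = $340.
Granite receives Slot 3 at value $130, so the others get W − 130 = $210.
Without Granite: best allocation of the remaining 2 bidders over all 3 slots is Talus→Slot 3 ($136), Cove→Slot 4 ($118), total $254.
VCG payment = (others' best without Granite) − (others' welfare with Granite) = 254 − 210 = $44.

Granite pays $44.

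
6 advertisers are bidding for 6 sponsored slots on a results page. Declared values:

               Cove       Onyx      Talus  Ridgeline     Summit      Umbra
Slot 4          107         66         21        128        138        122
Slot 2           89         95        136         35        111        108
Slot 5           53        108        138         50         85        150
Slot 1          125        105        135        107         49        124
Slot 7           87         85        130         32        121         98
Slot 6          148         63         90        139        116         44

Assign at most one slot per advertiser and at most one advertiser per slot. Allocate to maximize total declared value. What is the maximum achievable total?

This is the linear assignment problem.
Optimal: Cove→Slot 6 ($148), Onyx→Slot 1 ($105), Talus→Slot 2 ($136), Ridgeline→Slot 4 ($128), Summit→Slot 7 ($121), Umbra→Slot 5 ($150) — total 148+105+136+128+121+150 = $788.
Column-greedy (each slot in turn goes to its best remaining advertiser) gives $773, worse by 15.
Swapping Talus↔Ridgeline (Talus→Slot 4 $21, Ridgeline→Slot 2 $35) loses 208.

Max total: $788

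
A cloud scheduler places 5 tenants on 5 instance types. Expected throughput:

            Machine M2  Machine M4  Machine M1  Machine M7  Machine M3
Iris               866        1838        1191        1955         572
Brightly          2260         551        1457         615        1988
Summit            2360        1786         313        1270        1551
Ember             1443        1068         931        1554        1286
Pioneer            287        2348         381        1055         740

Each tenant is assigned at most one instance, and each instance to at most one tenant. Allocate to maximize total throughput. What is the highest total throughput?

This is a one-to-one assignment (maximum-weight bipartite matching).
Optimal: Iris→Machine M7 (1955 ops/s), Brightly→Machine M3 (1988 ops/s), Summit→Machine M2 (2360 ops/s), Ember→Machine M1 (931 ops/s), Pioneer→Machine M4 (2348 ops/s) — total 1955+1988+2360+931+2348 = 9582 ops/s.
Row-greedy (each tenant in turn takes its best remaining instance) gives 7668 ops/s, worse by 1914.
Every other assignment is strictly worse.

Max total: 9582 ops/s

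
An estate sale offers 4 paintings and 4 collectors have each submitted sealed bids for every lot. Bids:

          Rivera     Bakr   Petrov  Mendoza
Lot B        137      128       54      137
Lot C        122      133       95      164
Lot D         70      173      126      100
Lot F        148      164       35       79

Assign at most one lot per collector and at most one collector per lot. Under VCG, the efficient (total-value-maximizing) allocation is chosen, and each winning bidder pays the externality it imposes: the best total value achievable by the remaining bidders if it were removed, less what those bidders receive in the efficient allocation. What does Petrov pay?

Petrov pays $20.

Efficient allocation: Rivera→Lot B ($137), Bakr→Lot F ($164), Petrov→Lot D ($126), Mendoza→Lot C ($164); total welfare W = $591.
Petrov receives Lot D at value $126, so the others get W − 126 = $465.
Without Petrov: best allocation of the remaining 3 bidders over all 4 lots is Rivera→Lot F ($148), Bakr→Lot D ($173), Mendoza→Lot C ($164), total $485.
VCG payment = (others' best without Petrov) − (others' welfare with Petrov) = 485 − 465 = $20.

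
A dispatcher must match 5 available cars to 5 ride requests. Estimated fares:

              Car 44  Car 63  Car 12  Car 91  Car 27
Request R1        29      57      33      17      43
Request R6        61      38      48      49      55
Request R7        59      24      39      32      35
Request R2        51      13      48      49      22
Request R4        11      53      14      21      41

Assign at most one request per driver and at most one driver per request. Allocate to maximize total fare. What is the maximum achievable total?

Max total: $254

Optimal: Car 44→Request R7 ($59), Car 63→Request R1 ($57), Car 12→Request R6 ($48), Car 91→Request R2 ($49), Car 27→Request R4 ($41) — total 59+57+48+49+41 = $254.
Column-greedy (each request in turn goes to its best remaining driver) gives $247, worse by 7.
No other one-to-one assignment exceeds $254.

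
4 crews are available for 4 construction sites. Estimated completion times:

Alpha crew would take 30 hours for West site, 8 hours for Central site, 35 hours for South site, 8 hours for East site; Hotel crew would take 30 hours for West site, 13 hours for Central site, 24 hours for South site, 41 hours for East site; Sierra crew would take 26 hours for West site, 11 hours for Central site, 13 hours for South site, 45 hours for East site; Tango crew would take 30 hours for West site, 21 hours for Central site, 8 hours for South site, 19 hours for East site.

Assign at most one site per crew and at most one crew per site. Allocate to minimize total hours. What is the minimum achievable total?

Optimal: Alpha crew→East site (8 hours), Hotel crew→Central site (13 hours), Sierra crew→West site (26 hours), Tango crew→South site (8 hours) — total 8+13+26+8 = 55 hours.
Row-greedy (each crew in turn takes its cheapest remaining site) gives 77 hours, worse by 22.

Min total: 55 hours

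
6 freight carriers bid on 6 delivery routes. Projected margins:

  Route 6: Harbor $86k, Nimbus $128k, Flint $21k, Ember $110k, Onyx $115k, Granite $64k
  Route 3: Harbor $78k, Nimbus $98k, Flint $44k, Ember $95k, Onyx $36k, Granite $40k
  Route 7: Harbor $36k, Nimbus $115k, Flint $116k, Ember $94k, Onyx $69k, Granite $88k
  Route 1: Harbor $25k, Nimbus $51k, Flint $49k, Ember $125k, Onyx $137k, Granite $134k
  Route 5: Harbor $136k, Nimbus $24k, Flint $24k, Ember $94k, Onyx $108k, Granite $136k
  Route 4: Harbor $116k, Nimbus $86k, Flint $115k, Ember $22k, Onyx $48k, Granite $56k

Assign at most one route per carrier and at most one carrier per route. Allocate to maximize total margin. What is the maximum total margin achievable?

Max total: $728k

Optimal: Harbor→Route 4 ($116k), Nimbus→Route 6 ($128k), Flint→Route 7 ($116k), Ember→Route 3 ($95k), Onyx→Route 1 ($137k), Granite→Route 5 ($136k) — total 116+128+116+95+137+136 = $728k.
Max-entry greedy (repeatedly take the single best remaining cell) gives $668k, worse by 60.
Next-best assignment: Harbor→Route 4, Nimbus→Route 3, Flint→Route 7, Ember→Route 6, Onyx→Route 1, Granite→Route 5 = $713k.
Checked against all permutations: $728k is optimal.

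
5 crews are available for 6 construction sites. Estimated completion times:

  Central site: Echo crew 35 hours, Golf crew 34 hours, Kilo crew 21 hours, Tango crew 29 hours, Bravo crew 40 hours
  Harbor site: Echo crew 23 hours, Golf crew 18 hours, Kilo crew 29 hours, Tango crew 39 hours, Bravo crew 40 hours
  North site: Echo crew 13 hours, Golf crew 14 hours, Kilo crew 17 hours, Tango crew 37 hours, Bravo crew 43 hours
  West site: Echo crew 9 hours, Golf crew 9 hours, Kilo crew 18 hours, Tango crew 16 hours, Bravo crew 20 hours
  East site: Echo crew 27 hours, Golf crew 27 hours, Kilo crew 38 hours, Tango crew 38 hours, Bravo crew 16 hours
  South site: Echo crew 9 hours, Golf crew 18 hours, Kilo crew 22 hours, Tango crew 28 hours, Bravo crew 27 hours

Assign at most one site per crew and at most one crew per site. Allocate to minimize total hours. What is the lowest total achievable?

Treat this as an assignment problem: match each crew to one site.
Optimal: Echo crew→South site (9 hours), Golf crew→Harbor site (18 hours), Kilo crew→North site (17 hours), Tango crew→West site (16 hours), Bravo crew→East site (16 hours) — total 9+18+17+16+16 = 76 hours.
Swapping Golf crew↔Bravo crew (Golf crew→East site 27 hours, Bravo crew→Harbor site 40 hours) adds 33.

Min total: 76 hours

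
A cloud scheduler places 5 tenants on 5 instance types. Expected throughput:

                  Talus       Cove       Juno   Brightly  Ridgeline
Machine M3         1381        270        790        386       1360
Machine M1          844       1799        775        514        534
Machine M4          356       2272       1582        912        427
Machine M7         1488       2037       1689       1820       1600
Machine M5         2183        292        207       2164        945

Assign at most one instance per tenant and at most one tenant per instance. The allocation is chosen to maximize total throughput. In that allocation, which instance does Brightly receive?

Optimal: Talus→Machine M5 (2183 ops/s), Cove→Machine M1 (1799 ops/s), Juno→Machine M4 (1582 ops/s), Brightly→Machine M7 (1820 ops/s), Ridgeline→Machine M3 (1360 ops/s) — total 2183+1799+1582+1820+1360 = 8744 ops/s.
Row-greedy (each tenant in turn takes its best remaining instance) gives 8018 ops/s, worse by 726.
Brightly's own top instance is Machine M5 (2164 ops/s), but forcing Brightly→Machine M5 and reassigning the rest optimally gives only 8526 ops/s — worse by 218.

Brightly receives Machine M7.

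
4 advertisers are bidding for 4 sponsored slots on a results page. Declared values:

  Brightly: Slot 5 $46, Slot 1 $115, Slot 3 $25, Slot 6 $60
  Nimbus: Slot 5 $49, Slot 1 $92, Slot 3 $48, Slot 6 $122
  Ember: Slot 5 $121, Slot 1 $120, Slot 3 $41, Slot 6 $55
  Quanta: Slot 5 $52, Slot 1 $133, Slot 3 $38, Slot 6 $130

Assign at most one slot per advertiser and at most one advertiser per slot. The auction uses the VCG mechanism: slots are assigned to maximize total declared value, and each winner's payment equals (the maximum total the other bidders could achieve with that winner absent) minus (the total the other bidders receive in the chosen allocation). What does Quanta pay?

Quanta pays $74.

Efficient allocation: Brightly→Slot 1 ($115), Nimbus→Slot 3 ($48), Ember→Slot 5 ($121), Quanta→Slot 6 ($130); total welfare W = $414.
Quanta receives Slot 6 at value $130, so the others get W − 130 = $284.
Without Quanta: best allocation of the remaining 3 bidders over all 4 slots is Brightly→Slot 1 ($115), Nimbus→Slot 6 ($122), Ember→Slot 5 ($121), total $358.
VCG payment = (others' best without Quanta) − (others' welfare with Quanta) = 358 − 284 = $74.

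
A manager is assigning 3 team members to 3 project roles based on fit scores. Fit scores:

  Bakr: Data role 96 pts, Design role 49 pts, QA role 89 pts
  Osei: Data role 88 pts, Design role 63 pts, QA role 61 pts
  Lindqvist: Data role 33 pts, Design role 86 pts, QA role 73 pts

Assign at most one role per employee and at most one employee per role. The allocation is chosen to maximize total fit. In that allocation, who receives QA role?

Bakr receives QA role.

Optimal: Bakr→QA role (89 pts), Osei→Data role (88 pts), Lindqvist→Design role (86 pts) — total 89+88+86 = 263 pts.
Swapping Lindqvist↔Bakr (Lindqvist→QA role 73 pts, Bakr→Design role 49 pts) loses 53.
Bakr's own top role is Data role (96 pts), but forcing Bakr→Data role and reassigning the rest optimally gives only 243 pts — worse by 20.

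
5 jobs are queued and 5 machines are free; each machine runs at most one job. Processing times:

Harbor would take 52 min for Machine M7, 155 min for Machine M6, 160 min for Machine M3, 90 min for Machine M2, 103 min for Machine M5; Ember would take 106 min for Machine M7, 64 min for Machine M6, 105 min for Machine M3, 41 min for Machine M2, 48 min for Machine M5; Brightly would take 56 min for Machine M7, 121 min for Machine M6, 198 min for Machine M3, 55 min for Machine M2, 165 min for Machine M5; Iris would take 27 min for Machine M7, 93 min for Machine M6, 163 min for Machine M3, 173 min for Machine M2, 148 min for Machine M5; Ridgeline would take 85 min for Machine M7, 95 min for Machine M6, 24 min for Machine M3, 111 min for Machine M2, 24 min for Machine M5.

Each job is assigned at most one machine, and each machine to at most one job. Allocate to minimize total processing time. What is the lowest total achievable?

Min total: 272 min

This is the linear assignment problem.
Optimal: Harbor→Machine M7 (52 min), Ember→Machine M5 (48 min), Brightly→Machine M2 (55 min), Iris→Machine M6 (93 min), Ridgeline→Machine M3 (24 min) — total 52+48+55+93+24 = 272 min.
Next-best assignment: Harbor→Machine M5, Ember→Machine M6, Brightly→Machine M2, Iris→Machine M7, Ridgeline→Machine M3 = 273 min.
No other one-to-one assignment undercuts 272 min.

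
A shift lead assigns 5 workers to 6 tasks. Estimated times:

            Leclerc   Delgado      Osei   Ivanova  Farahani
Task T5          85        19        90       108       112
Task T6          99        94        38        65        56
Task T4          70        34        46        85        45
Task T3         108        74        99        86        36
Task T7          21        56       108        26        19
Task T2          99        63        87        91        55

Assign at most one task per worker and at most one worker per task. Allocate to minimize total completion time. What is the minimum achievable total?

Minimum total: 187 min

Optimal: Leclerc→Task T7 (21 min), Delgado→Task T5 (19 min), Osei→Task T4 (46 min), Ivanova→Task T6 (65 min), Farahani→Task T3 (36 min) — total 21+19+46+65+36 = 187 min.
Swapping Leclerc↔Osei (Leclerc→Task T4 70 min, Osei→Task T7 108 min) adds 111.
Every other assignment is strictly worse.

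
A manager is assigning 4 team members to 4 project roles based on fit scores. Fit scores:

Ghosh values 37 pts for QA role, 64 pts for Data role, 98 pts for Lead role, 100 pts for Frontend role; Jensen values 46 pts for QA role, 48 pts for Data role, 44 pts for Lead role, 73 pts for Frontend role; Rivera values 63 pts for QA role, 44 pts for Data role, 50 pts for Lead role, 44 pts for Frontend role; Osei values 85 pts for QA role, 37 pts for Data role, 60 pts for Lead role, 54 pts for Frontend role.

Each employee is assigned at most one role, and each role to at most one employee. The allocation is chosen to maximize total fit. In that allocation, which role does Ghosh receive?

Treat this as an assignment problem: match each employee to one role.
Optimal: Ghosh→Lead role (98 pts), Jensen→Frontend role (73 pts), Rivera→Data role (44 pts), Osei→QA role (85 pts) — total 98+73+44+85 = 300 pts.
Row-greedy (each employee in turn takes its best remaining role) gives 271 pts, worse by 29.
Ghosh's own top role is Frontend role (100 pts), but forcing Ghosh→Frontend role and reassigning the rest optimally gives only 283 pts — worse by 17.

Ghosh receives Lead role.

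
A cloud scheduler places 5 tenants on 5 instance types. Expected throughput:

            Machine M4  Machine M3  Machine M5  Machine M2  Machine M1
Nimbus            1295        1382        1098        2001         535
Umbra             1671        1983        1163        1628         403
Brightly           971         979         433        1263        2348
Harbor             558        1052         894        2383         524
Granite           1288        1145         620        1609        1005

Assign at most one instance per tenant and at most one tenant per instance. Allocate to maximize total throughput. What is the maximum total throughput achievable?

Maximum total: 9100 ops/s

Optimal: Nimbus→Machine M5 (1098 ops/s), Umbra→Machine M3 (1983 ops/s), Brightly→Machine M1 (2348 ops/s), Harbor→Machine M2 (2383 ops/s), Granite→Machine M4 (1288 ops/s) — total 1098+1983+2348+2383+1288 = 9100 ops/s.
Column-greedy (each instance in turn goes to its best remaining tenant) gives 7904 ops/s, worse by 1196.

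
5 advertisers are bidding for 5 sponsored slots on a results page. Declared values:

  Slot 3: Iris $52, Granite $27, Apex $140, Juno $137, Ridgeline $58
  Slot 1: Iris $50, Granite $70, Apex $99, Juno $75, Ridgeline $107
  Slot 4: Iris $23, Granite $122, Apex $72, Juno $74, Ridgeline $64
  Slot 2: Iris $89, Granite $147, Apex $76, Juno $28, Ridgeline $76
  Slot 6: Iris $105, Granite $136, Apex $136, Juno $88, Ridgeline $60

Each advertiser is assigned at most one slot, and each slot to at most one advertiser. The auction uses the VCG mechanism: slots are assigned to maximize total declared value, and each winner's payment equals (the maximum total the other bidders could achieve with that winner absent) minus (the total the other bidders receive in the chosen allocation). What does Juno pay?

Efficient allocation: Iris→Slot 2 ($89), Granite→Slot 4 ($122), Apex→Slot 6 ($136), Juno→Slot 3 ($137), Ridgeline→Slot 1 ($107); total welfare W = $591.
Juno receives Slot 3 at value $137, so the others get W − 137 = $454.
Without Juno: best allocation of the remaining 4 bidders over all 5 slots is Iris→Slot 6 ($105), Granite→Slot 2 ($147), Apex→Slot 3 ($140), Ridgeline→Slot 1 ($107), total $499.
VCG payment = (others' best without Juno) − (others' welfare with Juno) = 499 − 454 = $45.

Juno pays $45.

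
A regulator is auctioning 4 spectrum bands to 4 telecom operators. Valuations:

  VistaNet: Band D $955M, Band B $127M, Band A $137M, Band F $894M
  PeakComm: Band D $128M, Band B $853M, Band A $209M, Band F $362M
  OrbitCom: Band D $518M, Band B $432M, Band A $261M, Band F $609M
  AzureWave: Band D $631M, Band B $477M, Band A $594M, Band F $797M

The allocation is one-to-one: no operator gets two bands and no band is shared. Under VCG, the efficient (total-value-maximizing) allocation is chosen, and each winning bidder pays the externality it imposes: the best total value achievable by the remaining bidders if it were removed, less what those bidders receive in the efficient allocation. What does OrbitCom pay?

Efficient allocation: VistaNet→Band D ($955M), PeakComm→Band B ($853M), OrbitCom→Band F ($609M), AzureWave→Band A ($594M); total welfare W = $3011M.
OrbitCom receives Band F at value $609M, so the others get W − 609 = $2402M.
Without OrbitCom: best allocation of the remaining 3 bidders over all 4 bands is VistaNet→Band D ($955M), PeakComm→Band B ($853M), AzureWave→Band F ($797M), total $2605M.
VCG payment = (others' best without OrbitCom) − (others' welfare with OrbitCom) = 2605 − 2402 = $203M.

OrbitCom pays $203M.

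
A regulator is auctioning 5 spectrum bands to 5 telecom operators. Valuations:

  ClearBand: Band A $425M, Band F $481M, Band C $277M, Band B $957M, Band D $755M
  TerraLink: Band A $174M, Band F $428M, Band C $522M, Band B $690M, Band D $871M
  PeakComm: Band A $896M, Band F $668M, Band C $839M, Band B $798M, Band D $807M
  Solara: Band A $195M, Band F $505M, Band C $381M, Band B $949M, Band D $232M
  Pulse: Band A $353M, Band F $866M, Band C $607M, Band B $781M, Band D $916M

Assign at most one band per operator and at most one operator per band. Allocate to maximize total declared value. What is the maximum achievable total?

Optimal: ClearBand→Band D ($755M), TerraLink→Band C ($522M), PeakComm→Band A ($896M), Solara→Band B ($949M), Pulse→Band F ($866M) — total 755+522+896+949+866 = $3988M.
Column-greedy (each band in turn goes to its best remaining operator) gives $3473M, worse by 515.

Maximum total: $3988M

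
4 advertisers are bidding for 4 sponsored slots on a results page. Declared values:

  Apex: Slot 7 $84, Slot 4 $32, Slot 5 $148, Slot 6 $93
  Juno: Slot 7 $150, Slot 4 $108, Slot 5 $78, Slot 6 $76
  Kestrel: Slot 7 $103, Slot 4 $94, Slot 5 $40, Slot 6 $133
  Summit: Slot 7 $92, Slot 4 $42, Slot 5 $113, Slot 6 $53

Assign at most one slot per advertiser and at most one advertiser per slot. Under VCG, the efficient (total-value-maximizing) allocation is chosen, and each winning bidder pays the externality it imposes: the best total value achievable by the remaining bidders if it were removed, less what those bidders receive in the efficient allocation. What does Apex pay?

Efficient allocation: Apex→Slot 5 ($148), Juno→Slot 4 ($108), Kestrel→Slot 6 ($133), Summit→Slot 7 ($92); total welfare W = $481.
Apex receives Slot 5 at value $148, so the others get W − 148 = $333.
Without Apex: best allocation of the remaining 3 bidders over all 4 slots is Juno→Slot 7 ($150), Kestrel→Slot 6 ($133), Summit→Slot 5 ($113), total $396.
VCG payment = (others' best without Apex) − (others' welfare with Apex) = 396 − 333 = $63.

Apex pays $63.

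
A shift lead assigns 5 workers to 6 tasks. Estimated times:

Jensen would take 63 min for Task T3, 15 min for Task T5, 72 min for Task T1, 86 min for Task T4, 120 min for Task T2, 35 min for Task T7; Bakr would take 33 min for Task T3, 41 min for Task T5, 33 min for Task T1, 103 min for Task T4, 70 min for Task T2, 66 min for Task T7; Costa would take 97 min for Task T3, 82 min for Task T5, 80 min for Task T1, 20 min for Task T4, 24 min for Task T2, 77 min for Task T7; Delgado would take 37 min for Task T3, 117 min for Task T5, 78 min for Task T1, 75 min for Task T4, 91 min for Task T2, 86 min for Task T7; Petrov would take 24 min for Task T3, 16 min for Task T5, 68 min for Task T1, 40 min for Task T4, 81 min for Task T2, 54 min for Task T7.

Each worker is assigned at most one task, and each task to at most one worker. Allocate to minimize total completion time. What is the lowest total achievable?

Min total: 141 min

Optimal: Jensen→Task T7 (35 min), Bakr→Task T1 (33 min), Costa→Task T4 (20 min), Delgado→Task T3 (37 min), Petrov→Task T5 (16 min) — total 35+33+20+37+16 = 141 min.
Column-greedy (each task in turn goes to its cheapest remaining worker) gives 183 min, worse by 42.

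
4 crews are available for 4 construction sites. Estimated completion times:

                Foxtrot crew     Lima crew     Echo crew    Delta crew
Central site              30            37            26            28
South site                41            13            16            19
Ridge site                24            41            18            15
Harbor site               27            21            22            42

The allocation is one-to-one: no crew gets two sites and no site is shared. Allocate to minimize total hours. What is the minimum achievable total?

Minimum total: 80 hours

This is a one-to-one assignment (minimum-cost bipartite matching).
Optimal: Foxtrot crew→Central site (30 hours), Lima crew→South site (13 hours), Echo crew→Harbor site (22 hours), Delta crew→Ridge site (15 hours) — total 30+13+22+15 = 80 hours.
Column-greedy (each site in turn goes to its cheapest remaining crew) gives 81 hours, worse by 1.
Checked against all permutations: 80 hours is optimal.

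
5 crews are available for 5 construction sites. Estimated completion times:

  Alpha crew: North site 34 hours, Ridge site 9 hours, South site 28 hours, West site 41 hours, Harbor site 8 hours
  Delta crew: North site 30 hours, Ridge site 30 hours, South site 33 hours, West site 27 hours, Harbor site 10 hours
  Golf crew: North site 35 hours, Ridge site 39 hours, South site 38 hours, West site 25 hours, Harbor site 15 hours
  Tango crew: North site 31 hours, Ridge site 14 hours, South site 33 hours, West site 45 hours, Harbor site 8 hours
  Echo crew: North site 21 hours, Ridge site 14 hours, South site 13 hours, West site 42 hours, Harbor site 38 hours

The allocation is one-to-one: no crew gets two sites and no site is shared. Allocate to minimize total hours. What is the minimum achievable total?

Optimal: Alpha crew→Ridge site (9 hours), Delta crew→North site (30 hours), Golf crew→West site (25 hours), Tango crew→Harbor site (8 hours), Echo crew→South site (13 hours) — total 9+30+25+8+13 = 85 hours.
Row-greedy (each crew in turn takes its cheapest remaining site) gives 97 hours, worse by 12.
Next-best assignment: Alpha crew→Ridge site, Delta crew→Harbor site, Golf crew→West site, Tango crew→North site, Echo crew→South site = 88 hours.
Swapping Delta crew↔Echo crew (Delta crew→South site 33 hours, Echo crew→North site 21 hours) adds 11.
Checked against all permutations: 85 hours is optimal.

Minimum total: 85 hours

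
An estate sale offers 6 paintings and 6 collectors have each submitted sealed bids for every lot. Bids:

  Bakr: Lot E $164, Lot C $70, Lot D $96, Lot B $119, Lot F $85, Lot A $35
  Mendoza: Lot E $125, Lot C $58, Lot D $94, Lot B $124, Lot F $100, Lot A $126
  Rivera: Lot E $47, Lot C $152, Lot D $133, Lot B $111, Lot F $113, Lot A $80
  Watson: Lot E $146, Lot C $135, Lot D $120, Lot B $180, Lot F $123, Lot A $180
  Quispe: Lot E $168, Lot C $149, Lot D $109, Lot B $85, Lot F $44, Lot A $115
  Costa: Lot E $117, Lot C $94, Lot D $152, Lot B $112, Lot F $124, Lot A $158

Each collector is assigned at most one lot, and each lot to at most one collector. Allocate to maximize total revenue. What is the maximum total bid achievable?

This is the linear assignment problem.
Optimal: Bakr→Lot E ($164), Mendoza→Lot F ($100), Rivera→Lot D ($133), Watson→Lot B ($180), Quispe→Lot C ($149), Costa→Lot A ($158) — total 164+100+133+180+149+158 = $884.
Row-greedy (each collector in turn takes its best remaining lot) gives $855, worse by 29.
Swapping Quispe↔Mendoza (Quispe→Lot F $44, Mendoza→Lot C $58) loses 147.
Checked against all permutations: $884 is optimal.

Maximum total: $884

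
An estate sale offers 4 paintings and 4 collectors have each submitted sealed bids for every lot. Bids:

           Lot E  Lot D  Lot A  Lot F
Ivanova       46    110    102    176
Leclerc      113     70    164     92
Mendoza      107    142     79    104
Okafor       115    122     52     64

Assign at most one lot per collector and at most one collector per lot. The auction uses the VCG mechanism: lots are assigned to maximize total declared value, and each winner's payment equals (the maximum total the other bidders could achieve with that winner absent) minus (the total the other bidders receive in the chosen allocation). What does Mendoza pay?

Efficient allocation: Ivanova→Lot F ($176), Leclerc→Lot A ($164), Mendoza→Lot D ($142), Okafor→Lot E ($115); total welfare W = $597.
Mendoza receives Lot D at value $142, so the others get W − 142 = $455.
Without Mendoza: best allocation of the remaining 3 bidders over all 4 lots is Ivanova→Lot F ($176), Leclerc→Lot A ($164), Okafor→Lot D ($122), total $462.
VCG payment = (others' best without Mendoza) − (others' welfare with Mendoza) = 462 − 455 = $7.

Mendoza pays $7.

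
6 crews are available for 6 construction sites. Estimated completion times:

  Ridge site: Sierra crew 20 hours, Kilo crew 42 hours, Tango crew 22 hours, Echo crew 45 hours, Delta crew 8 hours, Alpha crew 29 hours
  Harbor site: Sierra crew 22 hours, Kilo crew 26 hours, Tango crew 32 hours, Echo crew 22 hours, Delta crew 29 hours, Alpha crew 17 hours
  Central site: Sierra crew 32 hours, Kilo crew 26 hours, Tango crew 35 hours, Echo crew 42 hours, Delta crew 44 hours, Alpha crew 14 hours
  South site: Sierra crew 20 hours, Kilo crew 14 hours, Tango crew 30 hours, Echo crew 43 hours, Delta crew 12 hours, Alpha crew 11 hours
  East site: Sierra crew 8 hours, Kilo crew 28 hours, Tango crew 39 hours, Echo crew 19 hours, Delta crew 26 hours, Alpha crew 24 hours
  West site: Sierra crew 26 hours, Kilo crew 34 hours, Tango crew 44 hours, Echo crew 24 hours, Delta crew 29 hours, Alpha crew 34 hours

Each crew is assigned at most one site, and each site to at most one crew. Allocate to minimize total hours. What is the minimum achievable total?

Treat this as an assignment problem: match each crew to one site.
Optimal: Sierra crew→East site (8 hours), Kilo crew→South site (14 hours), Tango crew→Harbor site (32 hours), Echo crew→West site (24 hours), Delta crew→Ridge site (8 hours), Alpha crew→Central site (14 hours) — total 8+14+32+24+8+14 = 100 hours.
Row-greedy (each crew in turn takes its cheapest remaining site) gives 109 hours, worse by 9.
Swapping Echo crew↔Tango crew (Echo crew→Harbor site 22 hours, Tango crew→West site 44 hours) adds 10.

Minimum total: 100 hours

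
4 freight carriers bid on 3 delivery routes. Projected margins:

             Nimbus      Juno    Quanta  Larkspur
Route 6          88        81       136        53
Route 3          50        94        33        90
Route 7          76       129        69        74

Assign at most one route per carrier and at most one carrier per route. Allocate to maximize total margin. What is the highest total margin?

Max total: $355k

Optimal: Quanta→Route 6 ($136k), Larkspur→Route 3 ($90k), Juno→Route 7 ($129k) — total 136+90+129 = $355k.
Row-greedy (each carrier in turn takes its best remaining route) gives $250k, worse by 105.
Next-best assignment: Quanta→Route 6, Nimbus→Route 3, Juno→Route 7 = $315k.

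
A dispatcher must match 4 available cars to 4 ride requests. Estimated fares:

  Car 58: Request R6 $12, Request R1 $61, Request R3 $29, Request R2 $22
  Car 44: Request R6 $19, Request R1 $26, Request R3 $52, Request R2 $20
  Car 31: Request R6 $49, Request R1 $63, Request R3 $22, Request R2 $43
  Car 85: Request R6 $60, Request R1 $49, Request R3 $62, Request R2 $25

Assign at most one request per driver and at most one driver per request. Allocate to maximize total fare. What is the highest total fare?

Max total: $216

Optimal: Car 58→Request R1 ($61), Car 44→Request R3 ($52), Car 31→Request R2 ($43), Car 85→Request R6 ($60) — total 61+52+43+60 = $216.
Max-entry greedy (repeatedly take the single best remaining cell) gives $166, worse by 50.
Next-best assignment: Car 58→Request R2, Car 44→Request R3, Car 31→Request R1, Car 85→Request R6 = $197.
Swapping Car 44↔Car 85 (Car 44→Request R6 $19, Car 85→Request R3 $62) loses 31.
No other one-to-one assignment exceeds $216.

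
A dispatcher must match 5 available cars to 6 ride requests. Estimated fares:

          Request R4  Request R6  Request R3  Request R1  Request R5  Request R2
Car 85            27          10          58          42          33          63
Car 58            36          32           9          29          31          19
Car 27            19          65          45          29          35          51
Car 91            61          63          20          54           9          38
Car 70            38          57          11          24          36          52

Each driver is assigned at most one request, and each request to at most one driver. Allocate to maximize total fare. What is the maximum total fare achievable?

Maximum total: $267

Optimal: Car 85→Request R3 ($58), Car 58→Request R5 ($31), Car 27→Request R6 ($65), Car 91→Request R4 ($61), Car 70→Request R2 ($52) — total 58+31+65+61+52 = $267.
Row-greedy (each driver in turn takes its best remaining request) gives $254, worse by 13.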